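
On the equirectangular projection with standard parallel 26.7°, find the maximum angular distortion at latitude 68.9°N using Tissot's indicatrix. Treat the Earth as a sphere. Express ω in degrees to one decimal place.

The equidistant cylindrical projection with φ₀ = 26.7° has h = 1 (meridians true) and k = cos φ₀ / cos φ along parallels.
At 68.9°: h = 1.000, k = 2.482; principal scales a = 2.482, b = 1.000.
sin(ω/2) = (a − b)/(a + b) = 1.482/3.482 = 0.4256, so ω = 2 arcsin(0.4256) ≈ 50.4°.

50.4°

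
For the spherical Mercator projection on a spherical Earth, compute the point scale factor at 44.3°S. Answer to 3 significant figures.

1.40

Mercator is conformal, so the point scale is isotropic: h = k = sec φ = 1/cos φ.
k = 1/cos 44.3° = 1/0.7157 = 1.397.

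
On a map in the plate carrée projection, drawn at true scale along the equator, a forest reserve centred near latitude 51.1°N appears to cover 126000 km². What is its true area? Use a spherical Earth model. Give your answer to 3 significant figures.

79100 km²

For the equirectangular projection with φ₀ = 0 (plate carrée), h = 1 along meridians and k = sec φ along parallels.
Areal scale = h·k = 1 × sec φ; at 51.1°, h = 1.000, k = 1.592, so h·k = 1.592.
True area = apparent / (areal scale) = 126000 / 1.592 ≈ 79100 km².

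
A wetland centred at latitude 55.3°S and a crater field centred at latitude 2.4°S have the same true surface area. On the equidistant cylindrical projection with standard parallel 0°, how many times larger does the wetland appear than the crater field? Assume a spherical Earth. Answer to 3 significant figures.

In the plate carrée (x = Rλ, y = Rφ), meridians are true-scale (h = 1) and parallels are stretched by k = sec φ.
Areal scale at 55.3°: h·k = 1.000 × 1.757 = 1.757.
Areal scale at 2.4°: h·k = 1.000 × 1.001 = 1.001.
Ratio = 1.757/1.001 ≈ 1.76.

1.76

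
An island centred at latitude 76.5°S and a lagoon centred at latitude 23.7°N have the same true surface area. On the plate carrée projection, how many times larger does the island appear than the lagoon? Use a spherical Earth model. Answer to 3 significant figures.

3.92

In the plate carrée (x = Rλ, y = Rφ), meridians are true-scale (h = 1) and parallels are stretched by k = sec φ.
Areal scale at 76.5°: h·k = 1.000 × 4.284 = 4.284.
Areal scale at 23.7°: h·k = 1.000 × 1.092 = 1.092.
Ratio = 4.284/1.092 ≈ 3.92.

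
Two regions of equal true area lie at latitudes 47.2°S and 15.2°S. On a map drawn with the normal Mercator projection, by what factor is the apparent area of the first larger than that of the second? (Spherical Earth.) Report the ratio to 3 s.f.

Mercator areal scale is sec²φ.
At 47.2°: sec²(47.2°) = 1/0.6794² = 2.166.
At 15.2°: sec²(15.2°) = 1/0.9650² = 1.074.
Ratio = 2.166/1.074 = cos²(15.2°)/cos²(47.2°) ≈ 2.02.

2.02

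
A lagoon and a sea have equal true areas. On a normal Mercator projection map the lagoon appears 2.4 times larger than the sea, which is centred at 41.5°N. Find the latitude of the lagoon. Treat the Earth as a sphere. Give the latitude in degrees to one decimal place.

Mercator areal scale is sec²φ, so apparent-area ratio = sec²φ₁ / sec²φ₂ = cos²φ₂ / cos²φ₁.
cos²φ₂ / cos²φ₁ = 2.4  ⇒  cos φ₁ = cos 41.5° / √2.4 = 0.7490/1.549 = 0.4834.
φ₁ = arccos(0.4834) ≈ 61.1°.

61.1°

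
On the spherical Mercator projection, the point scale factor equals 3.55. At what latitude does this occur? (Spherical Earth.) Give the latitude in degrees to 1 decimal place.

Mercator scale is k = sec φ = 1/cos φ.
1/cos φ = 3.55  ⇒  cos φ = 0.2817  ⇒  φ = arccos(0.2817) ≈ 73.6°.

73.6°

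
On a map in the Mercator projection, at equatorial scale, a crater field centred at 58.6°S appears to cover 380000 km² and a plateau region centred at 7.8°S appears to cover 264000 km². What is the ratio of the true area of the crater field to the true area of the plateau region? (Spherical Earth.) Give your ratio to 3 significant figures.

On Mercator the areal scale is sec²φ, so true area = apparent × cos²φ.
True area of crater field: 380000 × cos²(58.6°) = 380000 × 0.2715 = 103200 km².
True area of plateau region: 264000 × cos²(7.8°) = 264000 × 0.9816 = 259100 km².
Ratio = 103200 / 259100 ≈ 0.398.

0.398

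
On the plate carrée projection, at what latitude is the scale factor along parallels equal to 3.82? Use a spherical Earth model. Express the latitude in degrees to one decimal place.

74.8°

Plate carrée: h = 1, k = sec φ along parallels.
sec φ = 3.82  ⇒  cos φ = 0.2618  ⇒  φ ≈ 74.8°.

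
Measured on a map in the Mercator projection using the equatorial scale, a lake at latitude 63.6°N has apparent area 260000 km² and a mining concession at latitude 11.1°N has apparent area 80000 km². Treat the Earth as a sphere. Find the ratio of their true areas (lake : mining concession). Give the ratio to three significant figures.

Since Mercator area scale is 1/cos²φ, the true area equals the apparent area multiplied by cos²φ.
True area of lake: 260000 × cos²(63.6°) = 260000 × 0.1977 = 51400 km².
True area of mining concession: 80000 × cos²(11.1°) = 80000 × 0.9629 = 77030 km².
Ratio = 51400 / 77030 ≈ 0.667.

0.667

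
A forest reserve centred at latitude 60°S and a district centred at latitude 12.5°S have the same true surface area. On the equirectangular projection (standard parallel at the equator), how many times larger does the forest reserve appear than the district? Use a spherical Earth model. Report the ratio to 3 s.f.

1.95

For the equirectangular projection with φ₀ = 0 (plate carrée), h = 1 along meridians and k = sec φ along parallels.
Areal scale at 60°: h·k = 1.000 × 2.000 = 2.000.
Areal scale at 12.5°: h·k = 1.000 × 1.024 = 1.024.
Ratio = 2.000/1.024 ≈ 1.95.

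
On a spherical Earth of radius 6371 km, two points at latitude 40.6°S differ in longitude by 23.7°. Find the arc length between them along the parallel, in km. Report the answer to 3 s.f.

2000 km

Arc length along a parallel = R cos φ · Δλ (with Δλ in radians).
= 6371 × cos 40.6° × (23.7° × π/180) = 6371 × 0.7593 × 0.4136 ≈ 2000 km.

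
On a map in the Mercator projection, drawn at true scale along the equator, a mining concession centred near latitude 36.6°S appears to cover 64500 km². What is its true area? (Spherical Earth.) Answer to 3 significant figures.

For Mercator, h = k = sec φ (a conformal cylindrical projection has a single point scale, 1/cos φ).
Areal scale = k² = sec²φ = 1/cos²(36.6°) = 1/0.8028² = 1.552.
True area = apparent / (areal scale) = 64500 / 1.552 ≈ 41600 km².

41600 km²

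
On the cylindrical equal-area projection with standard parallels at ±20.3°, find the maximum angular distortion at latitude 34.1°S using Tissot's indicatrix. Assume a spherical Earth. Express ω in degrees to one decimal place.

14.2°

A cylindrical equal-area projection with standard parallel φ₀ has meridian scale h = cos φ / cos φ₀ and parallel scale k = cos φ₀ / cos φ (so areas are preserved, h·k = 1).
At 34.1°: h = 0.8829, k = 1.133; principal scales a = 1.133, b = 0.8829.
sin(ω/2) = (a − b)/(a + b) = 0.2497/2.016 = 0.1239, so ω = 2 arcsin(0.1239) ≈ 14.2°.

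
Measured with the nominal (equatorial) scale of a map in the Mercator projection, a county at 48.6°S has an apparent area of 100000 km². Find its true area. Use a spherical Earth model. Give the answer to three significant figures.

43700 km²

Mercator is conformal, so the point scale is isotropic: h = k = sec φ = 1/cos φ.
Areal scale = k² = sec²φ = 1/cos²(48.6°) = 1/0.6613² = 2.287.
True area = apparent / (areal scale) = 100000 / 2.287 ≈ 43700 km².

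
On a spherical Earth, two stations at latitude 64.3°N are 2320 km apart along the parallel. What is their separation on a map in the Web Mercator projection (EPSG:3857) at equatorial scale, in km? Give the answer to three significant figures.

The Mercator projection is conformal; its linear scale factor is the same in every direction and equals sec φ = 1/cos φ.
Along the parallel, k = sec 64.3° = 1/0.4337 = 2.306.
Map distance = 2320 × 2.306 ≈ 5350 km.

5350 km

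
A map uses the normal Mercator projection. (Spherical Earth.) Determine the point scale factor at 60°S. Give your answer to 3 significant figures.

For Mercator, h = k = sec φ (a conformal cylindrical projection has a single point scale, 1/cos φ).
k = 1/cos 60° = 1/0.5000 = 2.000.

2.00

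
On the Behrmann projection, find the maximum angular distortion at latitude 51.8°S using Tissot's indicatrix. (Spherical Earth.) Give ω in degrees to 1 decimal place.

37.9°

Behrmann is a cylindrical equal-area projection with standard parallels at ±30°. Cylindrical equal-area (φ₀ = 30°): h = cos φ / cos 30° along meridians, k = cos 30° / cos φ along parallels; h·k = 1.
At 51.8°: h = 0.7141, k = 1.400; principal scales a = 1.400, b = 0.7141.
sin(ω/2) = (a − b)/(a + b) = 0.6863/2.114 = 0.3246, so ω = 2 arcsin(0.3246) ≈ 37.9°.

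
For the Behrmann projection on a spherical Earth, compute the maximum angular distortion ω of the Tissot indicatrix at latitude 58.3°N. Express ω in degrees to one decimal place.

Behrmann is a cylindrical equal-area projection with standard parallels at ±30°. For cylindrical equal-area with standard parallel φ₀, h = cos φ / cos φ₀ and k = cos φ₀ / cos φ, so h·k = 1.
At 58.3°: h = 0.6068, k = 1.648; principal scales a = 1.648, b = 0.6068.
sin(ω/2) = (a − b)/(a + b) = 1.041/2.255 = 0.4618, so ω = 2 arcsin(0.4618) ≈ 55.0°.

55.0°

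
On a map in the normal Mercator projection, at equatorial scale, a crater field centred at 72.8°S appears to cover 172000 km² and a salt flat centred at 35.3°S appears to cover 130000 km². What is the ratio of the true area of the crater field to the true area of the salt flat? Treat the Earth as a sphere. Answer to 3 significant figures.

Mercator's areal exaggeration is sec²φ; hence true area = (apparent area) · cos²φ.
True area of crater field: 172000 × cos²(72.8°) = 172000 × 0.08744 = 15040 km².
True area of salt flat: 130000 × cos²(35.3°) = 130000 × 0.6661 = 86590 km².
Ratio = 15040 / 86590 ≈ 0.174.

0.174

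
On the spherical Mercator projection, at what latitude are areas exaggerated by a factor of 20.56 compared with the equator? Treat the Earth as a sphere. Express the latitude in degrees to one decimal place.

77.3°

Mercator areal scale is sec²φ.
sec²φ = 20.56  ⇒  cos²φ = 0.04864  ⇒  cos φ = 0.2205.
φ = arccos(0.2205) ≈ 77.3°.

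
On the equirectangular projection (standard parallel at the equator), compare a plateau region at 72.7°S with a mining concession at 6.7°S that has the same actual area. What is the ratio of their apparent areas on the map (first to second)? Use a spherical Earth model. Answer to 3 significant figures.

In the plate carrée (x = Rλ, y = Rφ), meridians are true-scale (h = 1) and parallels are stretched by k = sec φ.
Areal scale at 72.7°: h·k = 1.000 × 3.363 = 3.363.
Areal scale at 6.7°: h·k = 1.000 × 1.007 = 1.007.
Ratio = 3.363/1.007 ≈ 3.34.

3.34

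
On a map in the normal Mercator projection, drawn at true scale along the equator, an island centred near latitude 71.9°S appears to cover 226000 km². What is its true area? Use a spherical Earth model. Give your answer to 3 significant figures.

21800 km²

For Mercator, h = k = sec φ (a conformal cylindrical projection has a single point scale, 1/cos φ).
Areal scale = k² = sec²φ = 1/cos²(71.9°) = 1/0.3107² = 10.36.
True area = apparent / (areal scale) = 226000 / 10.36 ≈ 21800 km².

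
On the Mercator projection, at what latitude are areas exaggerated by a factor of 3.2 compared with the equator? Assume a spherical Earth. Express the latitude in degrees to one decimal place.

Mercator areal scale is sec²φ.
sec²φ = 3.2  ⇒  cos²φ = 0.3125  ⇒  cos φ = 0.5590.
φ = arccos(0.5590) ≈ 56.0°.

56.0°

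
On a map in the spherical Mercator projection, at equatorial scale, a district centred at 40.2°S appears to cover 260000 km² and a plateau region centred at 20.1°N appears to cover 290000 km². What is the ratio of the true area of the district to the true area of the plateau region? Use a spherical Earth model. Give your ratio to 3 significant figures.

Since Mercator area scale is 1/cos²φ, the true area equals the apparent area multiplied by cos²φ.
True area of district: 260000 × cos²(40.2°) = 260000 × 0.5834 = 151700 km².
True area of plateau region: 290000 × cos²(20.1°) = 290000 × 0.8819 = 255800 km².
Ratio = 151700 / 255800 ≈ 0.593.

0.593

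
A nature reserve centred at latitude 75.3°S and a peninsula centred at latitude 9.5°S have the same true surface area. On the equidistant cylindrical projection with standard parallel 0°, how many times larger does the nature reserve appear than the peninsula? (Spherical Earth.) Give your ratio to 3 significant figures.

3.89

Plate carrée maps x = Rλ, y = Rφ. The meridian scale is h = 1 and the parallel scale is k = 1/cos φ = sec φ.
Areal scale at 75.3°: h·k = 1.000 × 3.941 = 3.941.
Areal scale at 9.5°: h·k = 1.000 × 1.014 = 1.014.
Ratio = 3.941/1.014 ≈ 3.89.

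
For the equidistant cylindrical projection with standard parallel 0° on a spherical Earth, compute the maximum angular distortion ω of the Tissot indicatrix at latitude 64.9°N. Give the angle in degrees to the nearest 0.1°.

47.7°

Plate carrée maps x = Rλ, y = Rφ. The meridian scale is h = 1 and the parallel scale is k = 1/cos φ = sec φ.
At 64.9°: h = 1.000, k = 2.357; principal scales a = 2.357, b = 1.000.
sin(ω/2) = (a − b)/(a + b) = 1.357/3.357 = 0.4043, so ω = 2 arcsin(0.4043) ≈ 47.7°.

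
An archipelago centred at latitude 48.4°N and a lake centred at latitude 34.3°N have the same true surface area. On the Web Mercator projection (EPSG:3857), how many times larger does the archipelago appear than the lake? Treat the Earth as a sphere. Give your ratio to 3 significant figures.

Mercator areal scale is sec²φ.
At 48.4°: sec²(48.4°) = 1/0.6639² = 2.269.
At 34.3°: sec²(34.3°) = 1/0.8261² = 1.465.
Ratio = 2.269/1.465 = cos²(34.3°)/cos²(48.4°) ≈ 1.55.

1.55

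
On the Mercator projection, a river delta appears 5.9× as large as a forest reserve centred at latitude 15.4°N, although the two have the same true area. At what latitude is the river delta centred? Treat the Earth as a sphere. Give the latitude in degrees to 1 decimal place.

On Mercator, (apparent₁)/(apparent₂) = sec²φ₁ / sec²φ₂ when true areas are equal.
cos²φ₂ / cos²φ₁ = 5.9  ⇒  cos φ₁ = cos 15.4° / √5.9 = 0.9641/2.429 = 0.3969.
φ₁ = arccos(0.3969) ≈ 66.6°.

66.6°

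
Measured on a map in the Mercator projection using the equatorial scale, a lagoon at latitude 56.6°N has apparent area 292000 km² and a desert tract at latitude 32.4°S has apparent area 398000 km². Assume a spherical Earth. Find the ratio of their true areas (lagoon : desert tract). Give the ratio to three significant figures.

0.312

Since Mercator area scale is 1/cos²φ, the true area equals the apparent area multiplied by cos²φ.
True area of lagoon: 292000 × cos²(56.6°) = 292000 × 0.3030 = 88480 km².
True area of desert tract: 398000 × cos²(32.4°) = 398000 × 0.7129 = 283700 km².
Ratio = 88480 / 283700 ≈ 0.312.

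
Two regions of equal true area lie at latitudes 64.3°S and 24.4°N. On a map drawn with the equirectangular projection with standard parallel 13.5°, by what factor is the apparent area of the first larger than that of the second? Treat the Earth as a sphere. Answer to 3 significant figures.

With standard parallel φ₀ = 13.5°, the equirectangular projection gives x = Rλ cos φ₀, y = Rφ, so h = 1 and k = cos 13.5° / cos φ.
Areal scale at 64.3°: h·k = 1.000 × 2.242 = 2.242.
Areal scale at 24.4°: h·k = 1.000 × 1.068 = 1.068.
Ratio = 2.242/1.068 ≈ 2.10.

2.10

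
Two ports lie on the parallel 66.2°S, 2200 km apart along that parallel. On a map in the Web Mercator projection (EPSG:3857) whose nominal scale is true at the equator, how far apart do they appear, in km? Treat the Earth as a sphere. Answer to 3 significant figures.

5450 km

For Mercator, h = k = sec φ (a conformal cylindrical projection has a single point scale, 1/cos φ).
Along the parallel, k = sec 66.2° = 1/0.4035 = 2.478.
Map distance = 2200 × 2.478 ≈ 5450 km.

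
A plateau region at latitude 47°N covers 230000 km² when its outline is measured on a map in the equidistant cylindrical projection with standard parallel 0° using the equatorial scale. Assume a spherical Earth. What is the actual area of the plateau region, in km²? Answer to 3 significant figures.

In the plate carrée (x = Rλ, y = Rφ), meridians are true-scale (h = 1) and parallels are stretched by k = sec φ.
Areal scale = h·k = 1 × sec φ; at 47°, h = 1.000, k = 1.466, so h·k = 1.466.
True area = apparent / (areal scale) = 230000 / 1.466 ≈ 157000 km².

157000 km²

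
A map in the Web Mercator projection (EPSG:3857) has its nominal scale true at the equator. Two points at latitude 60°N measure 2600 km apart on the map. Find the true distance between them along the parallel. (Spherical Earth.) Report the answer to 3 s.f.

The Mercator projection is conformal; its linear scale factor is the same in every direction and equals sec φ = 1/cos φ.
Along the parallel at 60°, map distances are exaggerated by k = sec 60° = 2.000.
True distance = 2600 / 2.000 = 2600 × cos 60° ≈ 1300 km.

1300 km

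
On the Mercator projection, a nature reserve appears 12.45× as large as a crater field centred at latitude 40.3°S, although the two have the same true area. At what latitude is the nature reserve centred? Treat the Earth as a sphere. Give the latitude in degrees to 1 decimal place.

77.5°

On Mercator, (apparent₁)/(apparent₂) = sec²φ₁ / sec²φ₂ when true areas are equal.
cos²φ₂ / cos²φ₁ = 12.45  ⇒  cos φ₁ = cos 40.3° / √12.45 = 0.7627/3.528 = 0.2161.
φ₁ = arccos(0.2161) ≈ 77.5°.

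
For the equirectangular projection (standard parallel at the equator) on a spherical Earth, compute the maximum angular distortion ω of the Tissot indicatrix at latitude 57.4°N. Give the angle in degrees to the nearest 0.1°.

34.9°

In the plate carrée (x = Rλ, y = Rφ), meridians are true-scale (h = 1) and parallels are stretched by k = sec φ.
At 57.4°: h = 1.000, k = 1.856; principal scales a = 1.856, b = 1.000.
sin(ω/2) = (a − b)/(a + b) = 0.8561/2.856 = 0.2997, so ω = 2 arcsin(0.2997) ≈ 34.9°.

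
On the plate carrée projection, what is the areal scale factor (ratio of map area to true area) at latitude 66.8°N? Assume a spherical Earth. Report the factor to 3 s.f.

Plate carrée maps x = Rλ, y = Rφ. The meridian scale is h = 1 and the parallel scale is k = 1/cos φ = sec φ.
Areal scale = h·k = 1 × sec φ; at 66.8°, h = 1.000, k = 2.538, so h·k = 2.538.

2.54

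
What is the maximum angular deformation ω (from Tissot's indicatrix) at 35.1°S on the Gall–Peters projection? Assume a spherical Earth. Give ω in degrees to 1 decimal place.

Gall–Peters is a cylindrical equal-area projection with standard parallels at ±45°. A cylindrical equal-area projection with standard parallel φ₀ has meridian scale h = cos φ / cos φ₀ and parallel scale k = cos φ₀ / cos φ (so areas are preserved, h·k = 1).
At 35.1°: h = 1.157, k = 0.8643; principal scales a = 1.157, b = 0.8643.
sin(ω/2) = (a − b)/(a + b) = 0.2928/2.021 = 0.1448, so ω = 2 arcsin(0.1448) ≈ 16.7°.

16.7°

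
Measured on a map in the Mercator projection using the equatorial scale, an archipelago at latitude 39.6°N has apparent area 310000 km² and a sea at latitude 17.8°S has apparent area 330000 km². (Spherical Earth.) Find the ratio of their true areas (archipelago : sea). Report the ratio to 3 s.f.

0.615

On Mercator the areal scale is sec²φ, so true area = apparent × cos²φ.
True area of archipelago: 310000 × cos²(39.6°) = 310000 × 0.5937 = 184000 km².
True area of sea: 330000 × cos²(17.8°) = 330000 × 0.9066 = 299200 km².
Ratio = 184000 / 299200 ≈ 0.615.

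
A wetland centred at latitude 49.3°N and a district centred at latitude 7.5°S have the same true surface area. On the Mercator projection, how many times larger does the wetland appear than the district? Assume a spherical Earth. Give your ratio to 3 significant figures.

On Mercator, area is exaggerated by sec²φ = 1/cos²φ.
At 49.3°: sec²(49.3°) = 1/0.6521² = 2.352.
At 7.5°: sec²(7.5°) = 1/0.9914² = 1.017.
Ratio = 2.352/1.017 = cos²(7.5°)/cos²(49.3°) ≈ 2.31.

2.31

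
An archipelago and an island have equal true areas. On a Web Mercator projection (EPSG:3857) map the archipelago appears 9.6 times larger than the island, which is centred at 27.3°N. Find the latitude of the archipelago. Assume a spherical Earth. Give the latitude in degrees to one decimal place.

73.3°

Mercator areal scale is sec²φ, so apparent-area ratio = sec²φ₁ / sec²φ₂ = cos²φ₂ / cos²φ₁.
cos²φ₂ / cos²φ₁ = 9.6  ⇒  cos φ₁ = cos 27.3° / √9.6 = 0.8886/3.098 = 0.2868.
φ₁ = arccos(0.2868) ≈ 73.3°.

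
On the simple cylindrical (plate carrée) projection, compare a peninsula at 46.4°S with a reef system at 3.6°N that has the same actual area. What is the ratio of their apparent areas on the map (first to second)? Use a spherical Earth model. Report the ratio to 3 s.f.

1.45

Plate carrée maps x = Rλ, y = Rφ. The meridian scale is h = 1 and the parallel scale is k = 1/cos φ = sec φ.
Areal scale at 46.4°: h·k = 1.000 × 1.450 = 1.450.
Areal scale at 3.6°: h·k = 1.000 × 1.002 = 1.002.
Ratio = 1.450/1.002 ≈ 1.45.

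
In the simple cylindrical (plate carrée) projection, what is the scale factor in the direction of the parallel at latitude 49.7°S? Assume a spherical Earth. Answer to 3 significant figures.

1.55

For the equirectangular projection with φ₀ = 0 (plate carrée), h = 1 along meridians and k = sec φ along parallels.
k = 1/cos 49.7° = 1/0.6468 = 1.546.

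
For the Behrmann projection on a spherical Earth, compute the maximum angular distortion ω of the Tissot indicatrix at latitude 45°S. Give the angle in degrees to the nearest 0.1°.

23.1°

The Behrmann projection is cylindrical equal-area with φ₀ = 30°. For cylindrical equal-area with standard parallel φ₀, h = cos φ / cos φ₀ and k = cos φ₀ / cos φ, so h·k = 1.
At 45°: h = 0.8165, k = 1.225; principal scales a = 1.225, b = 0.8165.
sin(ω/2) = (a − b)/(a + b) = 0.4082/2.041 = 0.2000, so ω = 2 arcsin(0.2000) ≈ 23.1°.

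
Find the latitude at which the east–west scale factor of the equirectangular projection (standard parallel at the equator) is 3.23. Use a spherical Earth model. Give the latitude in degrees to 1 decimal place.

Plate carrée: h = 1, k = sec φ along parallels.
sec φ = 3.23  ⇒  cos φ = 0.3096  ⇒  φ ≈ 72.0°.

72.0°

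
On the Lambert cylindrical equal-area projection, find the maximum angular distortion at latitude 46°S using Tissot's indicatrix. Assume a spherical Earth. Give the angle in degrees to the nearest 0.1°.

40.9°

The Lambert cylindrical equal-area projection is the cylindrical equal-area projection with its standard parallel at the equator (φ₀ = 0). Cylindrical equal-area (φ₀ = 0°): h = cos φ / cos 0° along meridians, k = cos 0° / cos φ along parallels; h·k = 1.
At 46°: h = 0.6947, k = 1.440; principal scales a = 1.440, b = 0.6947.
sin(ω/2) = (a − b)/(a + b) = 0.7449/2.134 = 0.3490, so ω = 2 arcsin(0.3490) ≈ 40.9°.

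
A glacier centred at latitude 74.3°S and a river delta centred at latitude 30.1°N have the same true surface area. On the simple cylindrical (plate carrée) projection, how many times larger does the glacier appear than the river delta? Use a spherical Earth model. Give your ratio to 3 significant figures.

In the plate carrée (x = Rλ, y = Rφ), meridians are true-scale (h = 1) and parallels are stretched by k = sec φ.
Areal scale at 74.3°: h·k = 1.000 × 3.695 = 3.695.
Areal scale at 30.1°: h·k = 1.000 × 1.156 = 1.156.
Ratio = 3.695/1.156 ≈ 3.20.

3.20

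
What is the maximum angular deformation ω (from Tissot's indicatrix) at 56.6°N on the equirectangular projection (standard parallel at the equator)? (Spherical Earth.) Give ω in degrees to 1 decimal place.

33.7°

In the plate carrée (x = Rλ, y = Rφ), meridians are true-scale (h = 1) and parallels are stretched by k = sec φ.
At 56.6°: h = 1.000, k = 1.817; principal scales a = 1.817, b = 1.000.
sin(ω/2) = (a − b)/(a + b) = 0.8166/2.817 = 0.2899, so ω = 2 arcsin(0.2899) ≈ 33.7°.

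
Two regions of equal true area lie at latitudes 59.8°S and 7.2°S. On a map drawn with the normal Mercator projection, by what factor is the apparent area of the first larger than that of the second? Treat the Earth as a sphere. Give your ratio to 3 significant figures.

Mercator areal scale is sec²φ.
At 59.8°: sec²(59.8°) = 1/0.5030² = 3.952.
At 7.2°: sec²(7.2°) = 1/0.9921² = 1.016.
Ratio = 3.952/1.016 = cos²(7.2°)/cos²(59.8°) ≈ 3.89.

3.89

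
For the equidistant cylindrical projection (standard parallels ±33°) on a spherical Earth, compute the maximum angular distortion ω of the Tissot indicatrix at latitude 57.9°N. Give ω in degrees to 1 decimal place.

In the equirectangular projection with standard parallel φ₀ = 33° (x = Rλ cos φ₀, y = Rφ), meridians are true-scale (h = 1) and the parallel scale is k = cos φ₀ / cos φ.
At 57.9°: h = 1.000, k = 1.578; principal scales a = 1.578, b = 1.000.
sin(ω/2) = (a − b)/(a + b) = 0.5782/2.578 = 0.2243, so ω = 2 arcsin(0.2243) ≈ 25.9°.

25.9°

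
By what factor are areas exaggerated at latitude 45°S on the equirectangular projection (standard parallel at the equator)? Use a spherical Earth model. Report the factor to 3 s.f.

1.41

For the equirectangular projection with φ₀ = 0 (plate carrée), h = 1 along meridians and k = sec φ along parallels.
Areal scale = h·k = 1 × sec φ; at 45°, h = 1.000, k = 1.414, so h·k = 1.414.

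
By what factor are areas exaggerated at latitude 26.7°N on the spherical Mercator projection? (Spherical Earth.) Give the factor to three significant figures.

1.25

Mercator is conformal, so the point scale is isotropic: h = k = sec φ = 1/cos φ.
Areal scale = k² = sec²φ = 1/cos²(26.7°) = 1/0.8934² = 1.253.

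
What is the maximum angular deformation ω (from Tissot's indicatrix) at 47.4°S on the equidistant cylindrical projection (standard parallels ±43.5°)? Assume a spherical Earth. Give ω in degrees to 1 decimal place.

With standard parallel φ₀ = 43.5°, the equirectangular projection gives x = Rλ cos φ₀, y = Rφ, so h = 1 and k = cos 43.5° / cos φ.
At 47.4°: h = 1.000, k = 1.072; principal scales a = 1.072, b = 1.000.
sin(ω/2) = (a − b)/(a + b) = 0.07165/2.072 = 0.03459, so ω = 2 arcsin(0.03459) ≈ 4.0°.

4.0°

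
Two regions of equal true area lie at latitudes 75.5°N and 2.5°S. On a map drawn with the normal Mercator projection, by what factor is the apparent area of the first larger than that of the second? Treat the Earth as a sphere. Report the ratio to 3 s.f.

15.9

Mercator is conformal with k = sec φ, so areal scale = k² = sec²φ.
At 75.5°: sec²(75.5°) = 1/0.2504² = 15.95.
At 2.5°: sec²(2.5°) = 1/0.9990² = 1.002.
Ratio = 15.95/1.002 = cos²(2.5°)/cos²(75.5°) ≈ 15.9.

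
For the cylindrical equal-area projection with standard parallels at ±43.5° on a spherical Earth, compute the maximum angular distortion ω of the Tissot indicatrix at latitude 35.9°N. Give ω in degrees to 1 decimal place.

12.6°

Cylindrical equal-area (φ₀ = 43.5°): h = cos φ / cos 43.5° along meridians, k = cos 43.5° / cos φ along parallels; h·k = 1.
At 35.9°: h = 1.117, k = 0.8955; principal scales a = 1.117, b = 0.8955.
sin(ω/2) = (a − b)/(a + b) = 0.2212/2.012 = 0.1100, so ω = 2 arcsin(0.1100) ≈ 12.6°.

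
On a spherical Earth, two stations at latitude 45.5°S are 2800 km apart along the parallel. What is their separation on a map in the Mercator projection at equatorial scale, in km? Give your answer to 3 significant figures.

3990 km

Mercator is conformal, so the point scale is isotropic: h = k = sec φ = 1/cos φ.
Along the parallel, k = sec 45.5° = 1/0.7009 = 1.427.
Map distance = 2800 × 1.427 ≈ 3990 km.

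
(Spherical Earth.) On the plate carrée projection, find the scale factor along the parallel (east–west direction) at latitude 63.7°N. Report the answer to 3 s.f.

In the plate carrée (x = Rλ, y = Rφ), meridians are true-scale (h = 1) and parallels are stretched by k = sec φ.
k = 1/cos 63.7° = 1/0.4431 = 2.257.

2.26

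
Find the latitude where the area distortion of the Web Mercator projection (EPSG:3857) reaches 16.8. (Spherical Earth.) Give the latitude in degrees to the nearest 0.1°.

75.9°

Mercator areal scale is sec²φ.
sec²φ = 16.8  ⇒  cos²φ = 0.05952  ⇒  cos φ = 0.2440.
φ = arccos(0.2440) ≈ 75.9°.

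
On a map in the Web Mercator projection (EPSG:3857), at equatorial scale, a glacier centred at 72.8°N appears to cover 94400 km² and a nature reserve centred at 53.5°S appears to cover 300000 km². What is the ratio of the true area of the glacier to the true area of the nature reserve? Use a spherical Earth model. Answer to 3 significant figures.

0.0778

On Mercator the areal scale is sec²φ, so true area = apparent × cos²φ.
True area of glacier: 94400 × cos²(72.8°) = 94400 × 0.08744 = 8255 km².
True area of nature reserve: 300000 × cos²(53.5°) = 300000 × 0.3538 = 106100 km².
Ratio = 8255 / 106100 ≈ 0.0778.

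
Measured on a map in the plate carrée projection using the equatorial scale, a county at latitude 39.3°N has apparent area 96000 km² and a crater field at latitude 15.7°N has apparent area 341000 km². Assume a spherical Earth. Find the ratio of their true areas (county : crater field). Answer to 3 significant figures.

On the plate carrée, areal scale = h·k = 1 × sec φ, so true area = apparent × cos φ.
True area of county: 96000 × cos(39.3°) = 96000 × 0.7738 = 74290 km².
True area of crater field: 341000 × cos(15.7°) = 341000 × 0.9627 = 328300 km².
Ratio = 74290 / 328300 ≈ 0.226.

0.226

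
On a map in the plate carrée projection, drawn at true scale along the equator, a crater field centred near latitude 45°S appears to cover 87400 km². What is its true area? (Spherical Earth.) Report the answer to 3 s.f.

Plate carrée maps x = Rλ, y = Rφ. The meridian scale is h = 1 and the parallel scale is k = 1/cos φ = sec φ.
Areal scale = h·k = 1 × sec φ; at 45°, h = 1.000, k = 1.414, so h·k = 1.414.
True area = apparent / (areal scale) = 87400 / 1.414 ≈ 61800 km².

61800 km²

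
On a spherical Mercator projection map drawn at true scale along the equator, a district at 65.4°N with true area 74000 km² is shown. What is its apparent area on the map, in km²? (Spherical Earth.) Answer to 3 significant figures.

427000 km²

The Mercator projection is conformal; its linear scale factor is the same in every direction and equals sec φ = 1/cos φ.
Areal scale = k² = sec²φ = 1/cos²(65.4°) = 1/0.4163² = 5.771.
Apparent area = 74000 × 5.771 ≈ 427000 km².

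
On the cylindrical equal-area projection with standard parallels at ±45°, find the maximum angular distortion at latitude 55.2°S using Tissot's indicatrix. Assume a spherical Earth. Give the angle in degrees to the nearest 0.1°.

For cylindrical equal-area with standard parallel φ₀, h = cos φ / cos φ₀ and k = cos φ₀ / cos φ, so h·k = 1.
At 55.2°: h = 0.8071, k = 1.239; principal scales a = 1.239, b = 0.8071.
sin(ω/2) = (a − b)/(a + b) = 0.4319/2.046 = 0.2111, so ω = 2 arcsin(0.2111) ≈ 24.4°.

24.4°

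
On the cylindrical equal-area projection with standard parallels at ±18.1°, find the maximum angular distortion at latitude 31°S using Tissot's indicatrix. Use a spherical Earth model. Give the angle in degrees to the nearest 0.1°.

11.8°

A cylindrical equal-area projection with standard parallel φ₀ has meridian scale h = cos φ / cos φ₀ and parallel scale k = cos φ₀ / cos φ (so areas are preserved, h·k = 1).
At 31°: h = 0.9018, k = 1.109; principal scales a = 1.109, b = 0.9018.
sin(ω/2) = (a − b)/(a + b) = 0.2071/2.011 = 0.1030, so ω = 2 arcsin(0.1030) ≈ 11.8°.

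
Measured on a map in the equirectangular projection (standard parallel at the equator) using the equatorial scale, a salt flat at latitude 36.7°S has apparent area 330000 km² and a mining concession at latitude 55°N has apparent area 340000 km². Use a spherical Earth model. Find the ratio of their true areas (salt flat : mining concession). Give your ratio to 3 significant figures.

1.36

On the plate carrée, areal scale = h·k = 1 × sec φ, so true area = apparent × cos φ.
True area of salt flat: 330000 × cos(36.7°) = 330000 × 0.8018 = 264600 km².
True area of mining concession: 340000 × cos(55°) = 340000 × 0.5736 = 195000 km².
Ratio = 264600 / 195000 ≈ 1.36.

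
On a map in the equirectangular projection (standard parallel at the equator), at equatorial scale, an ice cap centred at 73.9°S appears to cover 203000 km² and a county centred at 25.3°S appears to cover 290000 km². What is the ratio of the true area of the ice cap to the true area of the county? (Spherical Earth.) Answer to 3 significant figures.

0.215

Plate carrée has h = 1 and k = sec φ, giving areal scale sec φ; true area = (apparent area) · cos φ.
True area of ice cap: 203000 × cos(73.9°) = 203000 × 0.2773 = 56290 km².
True area of county: 290000 × cos(25.3°) = 290000 × 0.9041 = 262200 km².
Ratio = 56290 / 262200 ≈ 0.215.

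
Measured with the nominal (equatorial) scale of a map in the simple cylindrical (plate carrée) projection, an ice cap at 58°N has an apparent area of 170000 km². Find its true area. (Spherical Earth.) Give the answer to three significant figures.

In the plate carrée (x = Rλ, y = Rφ), meridians are true-scale (h = 1) and parallels are stretched by k = sec φ.
Areal scale = h·k = 1 × sec φ; at 58°, h = 1.000, k = 1.887, so h·k = 1.887.
True area = apparent / (areal scale) = 170000 / 1.887 ≈ 90100 km².

90100 km²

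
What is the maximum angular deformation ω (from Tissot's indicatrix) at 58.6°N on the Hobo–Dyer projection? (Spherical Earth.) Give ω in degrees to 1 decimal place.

Hobo–Dyer is a cylindrical equal-area projection with standard parallels at ±37.5°. For cylindrical equal-area with standard parallel φ₀, h = cos φ / cos φ₀ and k = cos φ₀ / cos φ, so h·k = 1.
At 58.6°: h = 0.6567, k = 1.523; principal scales a = 1.523, b = 0.6567.
sin(ω/2) = (a − b)/(a + b) = 0.8660/2.179 = 0.3974, so ω = 2 arcsin(0.3974) ≈ 46.8°.

46.8°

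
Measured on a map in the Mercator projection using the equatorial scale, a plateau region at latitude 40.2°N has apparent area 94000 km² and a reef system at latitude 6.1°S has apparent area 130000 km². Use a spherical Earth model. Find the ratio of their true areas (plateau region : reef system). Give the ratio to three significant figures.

0.427

On Mercator the areal scale is sec²φ, so true area = apparent × cos²φ.
True area of plateau region: 94000 × cos²(40.2°) = 94000 × 0.5834 = 54840 km².
True area of reef system: 130000 × cos²(6.1°) = 130000 × 0.9887 = 128500 km².
Ratio = 54840 / 128500 ≈ 0.427.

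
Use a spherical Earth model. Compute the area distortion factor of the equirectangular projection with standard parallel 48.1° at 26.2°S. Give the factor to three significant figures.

The equidistant cylindrical projection with φ₀ = 48.1° has h = 1 (meridians true) and k = cos φ₀ / cos φ along parallels.
Areal scale = h·k = 1 × cos φ₀ / cos φ; at 26.2°, h = 1.000, k = 0.7443, so h·k = 0.7443.

0.744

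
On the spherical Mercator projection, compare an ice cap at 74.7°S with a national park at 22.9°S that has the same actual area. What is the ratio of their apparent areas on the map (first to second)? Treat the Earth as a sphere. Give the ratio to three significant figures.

12.2

Mercator areal scale is sec²φ.
At 74.7°: sec²(74.7°) = 1/0.2639² = 14.36.
At 22.9°: sec²(22.9°) = 1/0.9212² = 1.178.
Ratio = 14.36/1.178 = cos²(22.9°)/cos²(74.7°) ≈ 12.2.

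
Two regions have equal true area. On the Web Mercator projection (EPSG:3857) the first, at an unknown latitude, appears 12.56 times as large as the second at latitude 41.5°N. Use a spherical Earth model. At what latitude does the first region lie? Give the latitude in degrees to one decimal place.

77.8°

On Mercator, (apparent₁)/(apparent₂) = sec²φ₁ / sec²φ₂ when true areas are equal.
cos²φ₂ / cos²φ₁ = 12.56  ⇒  cos φ₁ = cos 41.5° / √12.56 = 0.7490/3.544 = 0.2113.
φ₁ = arccos(0.2113) ≈ 77.8°.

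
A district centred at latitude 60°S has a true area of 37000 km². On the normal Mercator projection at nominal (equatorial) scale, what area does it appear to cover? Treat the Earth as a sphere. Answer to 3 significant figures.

The Mercator projection is conformal; its linear scale factor is the same in every direction and equals sec φ = 1/cos φ.
Areal scale = k² = sec²φ = 1/cos²(60°) = 1/0.5000² = 4.000.
Apparent area = 37000 × 4.000 ≈ 148000 km².

148000 km²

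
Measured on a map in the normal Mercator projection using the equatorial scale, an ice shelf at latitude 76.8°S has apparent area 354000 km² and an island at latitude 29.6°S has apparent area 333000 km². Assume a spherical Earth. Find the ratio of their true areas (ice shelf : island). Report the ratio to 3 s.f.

On Mercator the areal scale is sec²φ, so true area = apparent × cos²φ.
True area of ice shelf: 354000 × cos²(76.8°) = 354000 × 0.05214 = 18460 km².
True area of island: 333000 × cos²(29.6°) = 333000 × 0.7560 = 251800 km².
Ratio = 18460 / 251800 ≈ 0.0733.

0.0733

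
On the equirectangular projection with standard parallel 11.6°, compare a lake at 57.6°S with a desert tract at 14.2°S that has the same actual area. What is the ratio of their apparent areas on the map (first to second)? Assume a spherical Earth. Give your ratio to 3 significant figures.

With standard parallel φ₀ = 11.6°, the equirectangular projection gives x = Rλ cos φ₀, y = Rφ, so h = 1 and k = cos 11.6° / cos φ.
Areal scale at 57.6°: h·k = 1.000 × 1.828 = 1.828.
Areal scale at 14.2°: h·k = 1.000 × 1.010 = 1.010.
Ratio = 1.828/1.010 ≈ 1.81.

1.81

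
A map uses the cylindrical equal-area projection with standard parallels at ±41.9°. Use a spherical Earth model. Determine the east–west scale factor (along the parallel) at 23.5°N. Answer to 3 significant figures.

A cylindrical equal-area projection with standard parallel φ₀ has meridian scale h = cos φ / cos φ₀ and parallel scale k = cos φ₀ / cos φ (so areas are preserved, h·k = 1).
k = cos 41.9° / cos 23.5° = 0.7443/0.9171 = 0.8116.

0.812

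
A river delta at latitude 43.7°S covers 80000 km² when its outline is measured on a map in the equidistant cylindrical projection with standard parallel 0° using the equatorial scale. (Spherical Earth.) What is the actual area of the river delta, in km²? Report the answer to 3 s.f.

57800 km²

Plate carrée maps x = Rλ, y = Rφ. The meridian scale is h = 1 and the parallel scale is k = 1/cos φ = sec φ.
Areal scale = h·k = 1 × sec φ; at 43.7°, h = 1.000, k = 1.383, so h·k = 1.383.
True area = apparent / (areal scale) = 80000 / 1.383 ≈ 57800 km².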